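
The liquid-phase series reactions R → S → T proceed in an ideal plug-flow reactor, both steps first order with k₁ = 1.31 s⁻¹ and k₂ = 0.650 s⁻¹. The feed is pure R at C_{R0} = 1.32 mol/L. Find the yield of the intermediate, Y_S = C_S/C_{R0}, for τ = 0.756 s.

Solving the coupled first-order balances gives C_S(τ) = [k₁/(k₂−k₁)]·C_{R0}·(e^(−k₁τ) − e^(−k₂τ)).
e^(−k₁τ) = e^(−1.31×0.756) = e^(−0.9904) = 0.3714; e^(−k₂τ) = e^(−0.4914) = 0.6118.
C_S = 1.31×1.32/(0.650−1.31) × (0.3714−0.6118) = (-2.620)×(-0.2403) = 0.6297 mol/L.
Y_S = C_S/C_{R0} = 0.6297/1.32 = 0.477.

0.477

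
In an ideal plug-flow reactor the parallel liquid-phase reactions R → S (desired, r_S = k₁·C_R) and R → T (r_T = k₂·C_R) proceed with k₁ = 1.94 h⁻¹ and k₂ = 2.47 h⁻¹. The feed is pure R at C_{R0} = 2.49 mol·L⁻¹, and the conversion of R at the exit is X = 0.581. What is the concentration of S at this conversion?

C_R = C_{R0}(1−X) = 1.043 mol·L⁻¹.
Both paths are first order in R, so the instantaneous fraction to S is constant: dC_S/d(−C_R) = k₁/(k₁+k₂) = 0.4399.
C_S = 0.4399·(C_{R0}−C_R) = 0.4399×1.447 = 0.636 mol·L⁻¹.

0.636 mol·L⁻¹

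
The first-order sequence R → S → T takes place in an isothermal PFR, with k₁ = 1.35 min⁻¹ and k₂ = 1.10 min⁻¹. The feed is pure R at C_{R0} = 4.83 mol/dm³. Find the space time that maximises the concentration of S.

0.819 min

For first-order series the maximum of C_S occurs at τ_opt = ln(k₂/k₁)/(k₂−k₁).
= ln(1.10/1.35)/(1.10−1.35) = ln(0.8148)/-0.2500 = -0.2048/-0.2500 = 0.819 min.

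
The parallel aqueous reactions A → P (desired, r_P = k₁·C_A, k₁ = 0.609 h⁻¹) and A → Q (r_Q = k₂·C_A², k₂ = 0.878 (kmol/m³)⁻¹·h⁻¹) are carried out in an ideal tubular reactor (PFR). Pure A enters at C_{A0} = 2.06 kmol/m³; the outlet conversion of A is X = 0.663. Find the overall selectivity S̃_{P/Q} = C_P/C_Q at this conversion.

0.534

C_A = C_{A0}(1−X) = 0.6942 kmol/m³.
Along a PFR/batch, dC_P/dC_A = −r_P/(r_P+r_Q) = −k₁/(k₁+k₂·C_A).
Integrating from C_{A0} to C_A: C_P = (0.609/0.878)·ln[(0.609+0.878·2.06)/(0.609+0.878·0.694)] = 0.6936·ln(2.418/1.219) = 0.4752 kmol/m³.
C_Q = (C_{A0}−C_A)−C_P = 0.8905 kmol/m³; S̃_{P/Q} = 0.4752/0.8905 = 0.534.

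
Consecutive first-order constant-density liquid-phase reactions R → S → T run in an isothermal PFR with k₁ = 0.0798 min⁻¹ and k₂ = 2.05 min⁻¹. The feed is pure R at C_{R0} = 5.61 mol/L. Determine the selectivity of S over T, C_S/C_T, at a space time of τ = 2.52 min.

0.220

Solving the coupled first-order balances gives C_S(τ) = [k₁/(k₂−k₁)]·C_{R0}·(e^(−k₁τ) − e^(−k₂τ)).
e^(−k₁τ) = e^(−0.0798×2.52) = e^(−0.2011) = 0.8178; e^(−k₂τ) = e^(−5.166) = 0.005707.
C_S = 0.0798×5.61/(2.05−0.0798) × (0.8178−0.005707) = 0.2272×0.8121 = 0.1845 mol/L.
C_R = C_{R0}e^(−k₁τ) = 4.588 mol/L, so C_T = C_{R0}−C_R−C_S = 0.8374 mol/L; C_S/C_T = 0.220.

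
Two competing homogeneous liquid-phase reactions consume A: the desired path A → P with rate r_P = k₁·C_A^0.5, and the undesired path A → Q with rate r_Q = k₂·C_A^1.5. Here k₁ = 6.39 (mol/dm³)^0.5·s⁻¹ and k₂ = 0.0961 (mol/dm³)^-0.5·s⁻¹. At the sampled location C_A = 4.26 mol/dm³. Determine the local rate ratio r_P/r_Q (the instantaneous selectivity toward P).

15.6

S_{P/Q} = r_P/r_Q = (k₁·C_A^0.5)/(k₂·C_A^1.5) = (k₁/k₂)·C_A⁻¹.
= (6.39×4.260^0.5) / (0.0961×4.260^1.5) = 13.19/0.8450 = 15.6.
The undesired path is higher order in A, so low C_A (CSTR or dilute feed) favours P.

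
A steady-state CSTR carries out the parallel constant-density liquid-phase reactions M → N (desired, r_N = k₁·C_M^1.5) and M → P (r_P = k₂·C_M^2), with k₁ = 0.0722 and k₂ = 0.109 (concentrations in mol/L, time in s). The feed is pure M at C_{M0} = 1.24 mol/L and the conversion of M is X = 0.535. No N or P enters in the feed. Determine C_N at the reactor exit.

0.309 mol/L

Exit C_M = C_{M0}(1−X) = 1.24×0.465 = 0.5766 mol/L.
In a CSTR the entire volume is at exit conditions, so r_N = 0.0722×0.5766^1.5 = 0.03161 and r_P = 0.109×0.5766^2 = 0.03624.
Fraction of consumed M going to N: r_N/(r_N+r_P) = 0.4659.
C_N = 0.4659·C_{M0}·X = 0.4659×1.24×0.535 = 0.309 mol/L.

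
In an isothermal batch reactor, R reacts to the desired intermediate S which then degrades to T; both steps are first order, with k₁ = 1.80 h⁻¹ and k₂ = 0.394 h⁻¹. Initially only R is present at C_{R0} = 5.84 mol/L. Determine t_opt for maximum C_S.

Setting dC_S/dt = 0 gives t_opt = ln(k₂/k₁)/(k₂−k₁).
= ln(0.394/1.80)/(0.394−1.80) = ln(0.2189)/-1.406 = -1.519/-1.406 = 1.08 h.

1.08 h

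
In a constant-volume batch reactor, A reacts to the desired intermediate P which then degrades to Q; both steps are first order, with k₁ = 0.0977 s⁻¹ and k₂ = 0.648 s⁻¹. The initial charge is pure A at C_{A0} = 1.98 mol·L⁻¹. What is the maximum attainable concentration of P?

0.213 mol·L⁻¹

Evaluating C_P at t_opt = ln(k₂/k₁)/(k₂−k₁) gives C_{P,max}/C_{A0} = (k₁/k₂)^[k₂/(k₂−k₁)].
= (0.0977/0.648)^(0.648/(0.648−0.0977)) = (0.1508)^(1.178) = 0.1078.
C_{P,max} = 0.1078×1.98 = 0.213 mol·L⁻¹.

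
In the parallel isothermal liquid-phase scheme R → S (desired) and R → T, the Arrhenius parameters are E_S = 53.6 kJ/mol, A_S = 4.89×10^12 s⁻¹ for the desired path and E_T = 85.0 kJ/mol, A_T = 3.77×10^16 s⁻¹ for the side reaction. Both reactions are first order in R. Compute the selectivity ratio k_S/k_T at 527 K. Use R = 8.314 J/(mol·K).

0.168

With equal orders, S_{S/T} = k_S/k_T = (A_S/A_T)·exp[(E_T−E_S)/(RT)].
(E_T−E_S)/(RT) = (85.0−53.6)×10³/(8.314×527) = 31400/4381 = 7.167.
k_S/k_T = (4.89×10^12/3.77×10^16)·exp(7.167) = 1.297×10^-4 × 1295 = 0.168.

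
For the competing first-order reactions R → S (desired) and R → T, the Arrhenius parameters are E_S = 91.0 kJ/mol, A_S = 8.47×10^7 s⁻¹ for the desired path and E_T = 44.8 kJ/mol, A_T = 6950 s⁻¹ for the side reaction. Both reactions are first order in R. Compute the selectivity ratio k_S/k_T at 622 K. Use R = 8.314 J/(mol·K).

With equal orders, S_{S/T} = k_S/k_T = (A_S/A_T)·exp[(E_T−E_S)/(RT)].
(E_T−E_S)/(RT) = (44.8−91.0)×10³/(8.314×622) = -46200/5171 = -8.934.
k_S/k_T = (8.47×10^7/6950)·exp(-8.934) = 12187 × 1.318×10^-4 = 1.61.
Since E_S > E_T, raising the temperature improves selectivity toward S.

1.61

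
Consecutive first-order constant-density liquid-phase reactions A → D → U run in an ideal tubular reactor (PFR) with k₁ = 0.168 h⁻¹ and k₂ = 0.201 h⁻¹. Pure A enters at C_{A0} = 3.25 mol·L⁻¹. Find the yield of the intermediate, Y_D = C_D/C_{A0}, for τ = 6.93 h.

0.325

For first-order series with pure A initially, C_D(τ) = k₁C_{A0}/(k₂−k₁)·(e^(−k₁τ) − e^(−k₂τ)).
e^(−k₁τ) = e^(−0.168×6.93) = e^(−1.164) = 0.3122; e^(−k₂τ) = e^(−1.393) = 0.2483.
C_D = 0.168×3.25/(0.201−0.168) × (0.3122−0.2483) = 16.55×0.06381 = 1.056 mol·L⁻¹.
Y_D = C_D/C_{A0} = 1.056/3.25 = 0.325.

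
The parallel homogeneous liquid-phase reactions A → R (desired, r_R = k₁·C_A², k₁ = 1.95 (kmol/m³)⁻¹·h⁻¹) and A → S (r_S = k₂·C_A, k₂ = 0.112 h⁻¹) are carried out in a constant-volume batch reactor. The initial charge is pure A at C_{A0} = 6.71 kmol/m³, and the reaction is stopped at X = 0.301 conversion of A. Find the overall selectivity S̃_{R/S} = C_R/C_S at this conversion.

C_A = C_{A0}(1−X) = 4.690 kmol/m³.
Along a PFR/batch, dC_S/dC_A = −r_S/(r_R+r_S) = −k₂/(k₂+k₁·C_A).
Integrating from C_{A0} to C_A: C_S = (0.112/1.95)·ln[(0.112+1.95·6.71)/(0.112+1.95·4.69)] = 0.05744·ln(13.20/9.258) = 0.02036 kmol/m³.
Then C_R = (C_{A0}−C_A) − C_S = 2.020 − 0.02036 = 1.999 kmol/m³.
S̃_{R/S} = C_R/C_S = 1.999/0.02036 = 98.2.

98.2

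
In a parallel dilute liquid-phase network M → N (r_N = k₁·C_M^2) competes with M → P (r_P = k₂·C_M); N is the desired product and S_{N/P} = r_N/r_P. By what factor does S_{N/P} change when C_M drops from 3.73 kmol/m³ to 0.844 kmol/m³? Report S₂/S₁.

0.226

S_{N/P} = (k₁/k₂)·C_M, so S₂/S₁ = (C_{M,2}/C_{M,1}).
= 0.844/3.73 = 0.226.
Selectivity toward N falls as C_M falls — high-concentration operation is favoured.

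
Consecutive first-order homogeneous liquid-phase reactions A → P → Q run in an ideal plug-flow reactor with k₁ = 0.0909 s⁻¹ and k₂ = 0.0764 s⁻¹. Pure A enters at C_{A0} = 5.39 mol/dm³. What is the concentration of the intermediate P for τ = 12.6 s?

For first-order series with pure A initially, C_P(τ) = k₁C_{A0}/(k₂−k₁)·(e^(−k₁τ) − e^(−k₂τ)).
e^(−k₁τ) = e^(−0.0909×12.6) = e^(−1.145) = 0.3181; e^(−k₂τ) = e^(−0.9626) = 0.3819.
C_P = 0.0909×5.39/(0.0764−0.0909) × (0.3181−0.3819) = (-33.79)×(-0.06377) = 2.155 mol/dm³.

2.15 mol/dm³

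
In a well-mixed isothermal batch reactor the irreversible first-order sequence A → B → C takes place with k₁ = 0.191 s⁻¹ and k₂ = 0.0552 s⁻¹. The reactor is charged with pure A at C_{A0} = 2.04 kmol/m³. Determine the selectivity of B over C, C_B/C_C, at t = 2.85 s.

11.3

For first-order series with pure A initially, C_B(t) = k₁C_{A0}/(k₂−k₁)·(e^(−k₁t) − e^(−k₂t)).
e^(−k₁t) = e^(−0.191×2.85) = e^(−0.5444) = 0.5802; e^(−k₂t) = e^(−0.1573) = 0.8544.
C_B = 0.191×2.04/(0.0552−0.191) × (0.5802−0.8544) = (-2.869)×(-0.2742) = 0.7868 kmol/m³.
C_A = C_{A0}e^(−k₁t) = 1.184 kmol/m³, so C_C = C_{A0}−C_A−C_B = 0.06958 kmol/m³; C_B/C_C = 11.3.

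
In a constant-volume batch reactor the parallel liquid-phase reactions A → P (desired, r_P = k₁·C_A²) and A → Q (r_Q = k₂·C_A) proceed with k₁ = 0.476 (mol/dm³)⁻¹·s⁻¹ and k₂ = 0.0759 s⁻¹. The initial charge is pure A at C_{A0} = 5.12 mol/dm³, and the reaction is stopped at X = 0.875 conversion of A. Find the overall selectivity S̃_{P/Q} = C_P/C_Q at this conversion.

C_A = C_{A0}(1−X) = 0.6400 mol/dm³.
Along a PFR/batch, dC_Q/dC_A = −r_Q/(r_P+r_Q) = −k₂/(k₂+k₁·C_A).
Integrating from C_{A0} to C_A: C_Q = (0.0759/0.476)·ln[(0.0759+0.476·5.12)/(0.0759+0.476·0.640)] = 0.1595·ln(2.513/0.3805) = 0.3010 mol/dm³.
Then C_P = (C_{A0}−C_A) − C_Q = 4.480 − 0.3010 = 4.179 mol/dm³.
S̃_{P/Q} = C_P/C_Q = 4.179/0.3010 = 13.9.

13.9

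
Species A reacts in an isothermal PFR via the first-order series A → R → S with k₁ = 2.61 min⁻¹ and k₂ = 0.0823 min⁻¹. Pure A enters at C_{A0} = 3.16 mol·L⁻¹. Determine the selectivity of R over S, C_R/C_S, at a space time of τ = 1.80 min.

Solving the coupled first-order balances gives C_R(τ) = [k₁/(k₂−k₁)]·C_{A0}·(e^(−k₁τ) − e^(−k₂τ)).
e^(−k₁τ) = e^(−2.61×1.80) = e^(−4.698) = 0.009113; e^(−k₂τ) = e^(−0.1481) = 0.8623.
C_R = 2.61×3.16/(0.0823−2.61) × (0.009113−0.8623) = (-3.263)×(-0.8532) = 2.784 mol·L⁻¹.
C_A = C_{A0}e^(−k₁τ) = 0.02880 mol·L⁻¹, so C_S = C_{A0}−C_A−C_R = 0.3473 mol·L⁻¹; C_R/C_S = 8.02.

8.02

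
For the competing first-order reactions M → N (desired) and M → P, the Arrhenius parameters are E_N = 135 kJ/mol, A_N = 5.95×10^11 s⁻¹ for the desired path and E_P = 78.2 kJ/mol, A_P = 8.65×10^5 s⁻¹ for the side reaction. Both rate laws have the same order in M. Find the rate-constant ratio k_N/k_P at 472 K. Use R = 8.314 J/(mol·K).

k_N/k_P = (A_N/A_P)·exp[−(E_N−E_P)/(RT)] = (A_N/A_P)·exp[(E_P−E_N)/(RT)].
(E_P−E_N)/(RT) = (78.2−135)×10³/(8.314×472) = -56800/3924 = -14.47.
k_N/k_P = (5.95×10^11/8.65×10^5)·exp(-14.47) = 6.879×10^5 × 5.175×10^-7 = 0.356.
Since E_N > E_P, raising the temperature improves selectivity toward N.

0.356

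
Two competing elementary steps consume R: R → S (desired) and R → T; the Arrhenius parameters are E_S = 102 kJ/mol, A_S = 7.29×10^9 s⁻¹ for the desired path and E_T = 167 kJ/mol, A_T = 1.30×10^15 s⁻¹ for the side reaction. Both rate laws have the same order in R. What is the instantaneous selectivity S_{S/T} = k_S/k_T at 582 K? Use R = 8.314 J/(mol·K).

3.83

k_S/k_T = (A_S/A_T)·exp[−(E_S−E_T)/(RT)] = (A_S/A_T)·exp[(E_T−E_S)/(RT)].
(E_T−E_S)/(RT) = (167−102)×10³/(8.314×582) = 65000/4839 = 13.43.
k_S/k_T = (7.29×10^9/1.30×10^15)·exp(13.43) = 5.608×10^-6 × 6.823×10^5 = 3.83.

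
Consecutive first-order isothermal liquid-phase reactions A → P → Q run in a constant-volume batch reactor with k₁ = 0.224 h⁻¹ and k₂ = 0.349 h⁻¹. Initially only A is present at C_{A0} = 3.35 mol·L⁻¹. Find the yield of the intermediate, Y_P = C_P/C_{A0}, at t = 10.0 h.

For first-order series with pure A initially, C_P(t) = k₁C_{A0}/(k₂−k₁)·(e^(−k₁t) − e^(−k₂t)).
e^(−k₁t) = e^(−0.224×10.0) = e^(−2.240) = 0.1065; e^(−k₂t) = e^(−3.490) = 0.03050.
C_P = 0.224×3.35/(0.349−0.224) × (0.1065−0.03050) = 6.003×0.07596 = 0.4560 mol·L⁻¹.
Y_P = C_P/C_{A0} = 0.4560/3.35 = 0.136.

0.136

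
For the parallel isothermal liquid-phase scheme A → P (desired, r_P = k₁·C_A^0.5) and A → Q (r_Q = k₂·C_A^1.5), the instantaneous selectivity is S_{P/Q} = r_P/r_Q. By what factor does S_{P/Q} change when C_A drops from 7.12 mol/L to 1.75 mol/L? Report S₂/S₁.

4.07

S_{P/Q} = (k₁/k₂)·C_A⁻¹, so S₂/S₁ = (C_{A,2}/C_{A,1})⁻¹.
= 7.12/1.75 = 4.07.
Selectivity toward P rises as C_A falls — low-concentration operation is favoured.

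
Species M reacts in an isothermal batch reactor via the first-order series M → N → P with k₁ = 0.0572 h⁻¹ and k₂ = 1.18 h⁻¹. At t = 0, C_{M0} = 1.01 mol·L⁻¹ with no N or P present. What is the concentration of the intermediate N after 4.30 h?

Solving the coupled first-order balances gives C_N(t) = [k₁/(k₂−k₁)]·C_{M0}·(e^(−k₁t) − e^(−k₂t)).
e^(−k₁t) = e^(−0.0572×4.30) = e^(−0.2460) = 0.7820; e^(−k₂t) = e^(−5.074) = 0.006257.
C_N = 0.0572×1.01/(1.18−0.0572) × (0.7820−0.006257) = 0.05145×0.7757 = 0.03991 mol·L⁻¹.

0.0399 mol·L⁻¹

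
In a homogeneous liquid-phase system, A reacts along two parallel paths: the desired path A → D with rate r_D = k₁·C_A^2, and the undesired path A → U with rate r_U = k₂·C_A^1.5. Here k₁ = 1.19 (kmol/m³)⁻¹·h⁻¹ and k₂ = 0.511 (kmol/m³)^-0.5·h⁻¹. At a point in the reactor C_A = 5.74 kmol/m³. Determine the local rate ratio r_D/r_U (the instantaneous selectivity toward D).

5.58

S_{D/U} = r_D/r_U = (k₁·C_A^2)/(k₂·C_A^1.5) = (k₁/k₂)·C_A^0.5.
= (1.19×5.740^2) / (0.511×5.740^1.5) = 39.21/7.027 = 5.58.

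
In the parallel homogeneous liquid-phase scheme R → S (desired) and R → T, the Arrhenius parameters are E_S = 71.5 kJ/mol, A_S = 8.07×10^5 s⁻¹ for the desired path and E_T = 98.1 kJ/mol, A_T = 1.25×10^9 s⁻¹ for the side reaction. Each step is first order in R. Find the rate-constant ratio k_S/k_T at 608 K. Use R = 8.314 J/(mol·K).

0.125

With equal orders, S_{S/T} = k_S/k_T = (A_S/A_T)·exp[(E_T−E_S)/(RT)].
(E_T−E_S)/(RT) = (98.1−71.5)×10³/(8.314×608) = 26600/5055 = 5.262.
k_S/k_T = (8.07×10^5/1.25×10^9)·exp(5.262) = 6.456×10^-4 × 192.9 = 0.125.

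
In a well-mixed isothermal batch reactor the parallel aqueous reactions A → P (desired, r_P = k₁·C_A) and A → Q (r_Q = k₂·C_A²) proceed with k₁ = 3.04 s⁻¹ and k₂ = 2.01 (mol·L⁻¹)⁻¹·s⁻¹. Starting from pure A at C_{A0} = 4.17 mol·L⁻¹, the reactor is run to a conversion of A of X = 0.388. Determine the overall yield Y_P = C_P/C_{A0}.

0.122

C_A = C_{A0}(1−X) = 2.552 mol·L⁻¹.
Along a PFR/batch, dC_P/dC_A = −r_P/(r_P+r_Q) = −k₁/(k₁+k₂·C_A).
Integrating from C_{A0} to C_A: C_P = (3.04/2.01)·ln[(3.04+2.01·4.17)/(3.04+2.01·2.55)] = 1.512·ln(11.42/8.170) = 0.5068 mol·L⁻¹.
Y_P = C_P/C_{A0} = 0.5068/4.17 = 0.122.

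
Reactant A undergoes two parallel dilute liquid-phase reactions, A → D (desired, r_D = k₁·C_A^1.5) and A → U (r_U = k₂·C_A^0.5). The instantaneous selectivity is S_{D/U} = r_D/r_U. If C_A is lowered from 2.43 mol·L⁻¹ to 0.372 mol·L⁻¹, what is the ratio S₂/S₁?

S_{D/U} = (k₁/k₂)·C_A, so S₂/S₁ = (C_{A,2}/C_{A,1}).
= 0.372/2.43 = 0.153.

0.153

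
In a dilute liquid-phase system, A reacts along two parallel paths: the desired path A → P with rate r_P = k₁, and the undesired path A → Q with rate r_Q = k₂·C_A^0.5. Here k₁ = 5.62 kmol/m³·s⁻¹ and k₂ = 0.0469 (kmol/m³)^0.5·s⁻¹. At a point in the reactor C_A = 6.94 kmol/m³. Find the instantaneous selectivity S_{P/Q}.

45.5

S_{P/Q} = r_P/r_Q = (k₁)/(k₂·C_A^0.5) = (k₁/k₂)·C_A^-0.5.
= (5.62) / (0.0469×6.940^0.5) = 5.620/0.1236 = 45.5.
The undesired path is higher order in A, so low C_A (CSTR or dilute feed) favours P.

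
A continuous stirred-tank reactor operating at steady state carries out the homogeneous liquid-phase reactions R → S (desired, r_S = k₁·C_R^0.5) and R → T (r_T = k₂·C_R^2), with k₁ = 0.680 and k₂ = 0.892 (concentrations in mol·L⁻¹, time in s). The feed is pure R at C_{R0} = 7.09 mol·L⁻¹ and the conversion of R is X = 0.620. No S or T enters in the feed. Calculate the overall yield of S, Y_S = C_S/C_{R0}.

0.0912

Exit C_R = C_{R0}(1−X) = 7.09×0.380 = 2.694 mol·L⁻¹.
A CSTR operates uniformly at the exit composition, giving r_S = 1.116 and r_T = 6.475 (each k·C_R^n at C_R = 2.694).
Fraction of consumed R going to S: r_S/(r_S+r_T) = 0.1470.
C_S = 0.1470·C_{R0}·X = 0.1470×7.09×0.620 = 0.646 mol·L⁻¹; Y_S = C_S/C_{R0} = 0.0912.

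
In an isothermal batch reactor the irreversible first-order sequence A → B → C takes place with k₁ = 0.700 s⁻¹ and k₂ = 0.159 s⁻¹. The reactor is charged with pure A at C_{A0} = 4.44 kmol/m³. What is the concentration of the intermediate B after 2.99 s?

2.86 kmol/m³

The intermediate concentration in a first-order A→B→C sequence is C_B = k₁C_{A0}(e^(−k₁t) − e^(−k₂t))/(k₂−k₁).
e^(−k₁t) = e^(−0.700×2.99) = e^(−2.093) = 0.1233; e^(−k₂t) = e^(−0.4754) = 0.6216.
C_B = 0.700×4.44/(0.159−0.700) × (0.1233−0.6216) = (-5.745)×(-0.4983) = 2.863 kmol/m³.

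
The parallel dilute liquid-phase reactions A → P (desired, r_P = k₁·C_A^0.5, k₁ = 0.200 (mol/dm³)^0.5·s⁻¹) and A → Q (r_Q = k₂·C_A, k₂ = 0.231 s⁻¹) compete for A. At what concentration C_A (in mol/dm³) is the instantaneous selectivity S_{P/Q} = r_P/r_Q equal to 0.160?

S_{P/Q} = (k₁/k₂)·C_A^-0.5 ⇒ C_A = (S·k₂/k₁)^(-2).
= (0.160×0.231/0.200)^(-2) = (0.1848)^(-2) = 29.3 mol/dm³.

29.3 mol/dm³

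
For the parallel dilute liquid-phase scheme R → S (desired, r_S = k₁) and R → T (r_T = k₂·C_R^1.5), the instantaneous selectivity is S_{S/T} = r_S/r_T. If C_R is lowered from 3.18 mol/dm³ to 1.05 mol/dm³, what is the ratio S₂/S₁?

S_{S/T} = (k₁/k₂)·C_R^-1.5, so S₂/S₁ = (C_{R,2}/C_{R,1})^-1.5.
= (1.05/3.18)^(-1.5) = (0.3302)^(-1.5) = 5.27.

5.27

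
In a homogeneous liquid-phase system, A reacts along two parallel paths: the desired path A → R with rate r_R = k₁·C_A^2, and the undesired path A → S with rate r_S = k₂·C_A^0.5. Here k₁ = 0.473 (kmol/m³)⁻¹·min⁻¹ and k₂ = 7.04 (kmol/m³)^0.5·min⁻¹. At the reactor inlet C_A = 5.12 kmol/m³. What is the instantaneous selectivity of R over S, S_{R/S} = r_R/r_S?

0.778

S_{R/S} = r_R/r_S = (k₁·C_A^2)/(k₂·C_A^0.5) = (k₁/k₂)·C_A^1.5.
= (0.473×5.120^2) / (7.04×5.120^0.5) = 12.40/15.93 = 0.778.
Since the desired path is higher order in A, keeping C_A high (PFR or concentrated feed) favours R.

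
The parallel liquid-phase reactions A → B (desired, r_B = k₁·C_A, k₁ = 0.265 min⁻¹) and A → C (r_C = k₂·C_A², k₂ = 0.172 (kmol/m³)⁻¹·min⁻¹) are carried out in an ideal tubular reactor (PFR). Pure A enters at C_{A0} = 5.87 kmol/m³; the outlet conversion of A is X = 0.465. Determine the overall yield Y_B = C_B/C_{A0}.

0.121

C_A = C_{A0}(1−X) = 3.140 kmol/m³.
Along a PFR/batch, dC_B/dC_A = −r_B/(r_B+r_C) = −k₁/(k₁+k₂·C_A).
Integrating from C_{A0} to C_A: C_B = (0.265/0.172)·ln[(0.265+0.172·5.87)/(0.265+0.172·3.14)] = 1.541·ln(1.275/0.8052) = 0.7078 kmol/m³.
Y_B = C_B/C_{A0} = 0.7078/5.87 = 0.121.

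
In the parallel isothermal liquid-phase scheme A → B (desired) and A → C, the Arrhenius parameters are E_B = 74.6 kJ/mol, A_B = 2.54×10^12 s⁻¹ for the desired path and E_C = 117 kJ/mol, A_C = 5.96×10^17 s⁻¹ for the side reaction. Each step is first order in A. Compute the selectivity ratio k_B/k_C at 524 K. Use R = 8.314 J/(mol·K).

Since both paths have the same order in A, the concentration cancels and S_{B/C} = k_B/k_C = (A_B/A_C)·exp[(E_C−E_B)/(RT)].
(E_C−E_B)/(RT) = (117−74.6)×10³/(8.314×524) = 42400/4357 = 9.733.
k_B/k_C = (2.54×10^12/5.96×10^17)·exp(9.733) = 4.262×10^-6 × 16857 = 0.0718.
Since E_B < E_C, lowering the temperature improves selectivity toward B.

0.0718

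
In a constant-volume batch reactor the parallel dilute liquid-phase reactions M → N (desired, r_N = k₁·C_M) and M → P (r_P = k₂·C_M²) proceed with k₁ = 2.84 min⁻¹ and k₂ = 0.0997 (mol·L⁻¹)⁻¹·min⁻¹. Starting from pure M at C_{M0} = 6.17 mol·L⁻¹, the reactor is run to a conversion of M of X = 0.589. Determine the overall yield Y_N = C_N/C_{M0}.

C_M = C_{M0}(1−X) = 2.536 mol·L⁻¹.
Along a PFR/batch, dC_N/dC_M = −r_N/(r_N+r_P) = −k₁/(k₁+k₂·C_M).
Integrating from C_{M0} to C_M: C_N = (2.84/0.0997)·ln[(2.84+0.0997·6.17)/(2.84+0.0997·2.54)] = 28.49·ln(3.455/3.093) = 3.156 mol·L⁻¹.
Y_N = C_N/C_{M0} = 3.156/6.17 = 0.511.

0.511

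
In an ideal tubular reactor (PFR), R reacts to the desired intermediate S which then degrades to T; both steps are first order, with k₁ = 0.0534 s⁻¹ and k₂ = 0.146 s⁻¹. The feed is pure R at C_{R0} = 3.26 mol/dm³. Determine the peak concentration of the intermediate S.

0.668 mol/dm³

At the optimum, C_{S,max}/C_{R0} = (k₁/k₂)^[k₂/(k₂−k₁)].
= (0.0534/0.146)^(0.146/(0.146−0.0534)) = (0.3658)^(1.577) = 0.2048.
C_{S,max} = 0.2048×3.26 = 0.668 mol/dm³.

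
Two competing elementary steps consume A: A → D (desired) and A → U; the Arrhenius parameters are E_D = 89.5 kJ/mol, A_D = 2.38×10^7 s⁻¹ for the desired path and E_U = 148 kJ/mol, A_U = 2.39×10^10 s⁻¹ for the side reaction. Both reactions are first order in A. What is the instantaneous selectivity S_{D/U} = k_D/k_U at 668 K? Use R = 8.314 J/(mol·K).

37.4

k_D/k_U = (A_D/A_U)·exp[−(E_D−E_U)/(RT)] = (A_D/A_U)·exp[(E_U−E_D)/(RT)].
(E_U−E_D)/(RT) = (148−89.5)×10³/(8.314×668) = 58500/5554 = 10.53.
k_D/k_U = (2.38×10^7/2.39×10^10)·exp(10.53) = 9.958×10^-4 × 37550 = 37.4.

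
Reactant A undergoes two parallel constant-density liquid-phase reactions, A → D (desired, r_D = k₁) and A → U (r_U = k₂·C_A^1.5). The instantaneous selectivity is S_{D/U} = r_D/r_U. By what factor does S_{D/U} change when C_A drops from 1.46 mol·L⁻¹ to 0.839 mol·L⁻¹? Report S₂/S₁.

S_{D/U} = (k₁/k₂)·C_A^-1.5, so S₂/S₁ = (C_{A,2}/C_{A,1})^-1.5.
= (0.839/1.46)^(-1.5) = (0.5747)^(-1.5) = 2.30.

2.30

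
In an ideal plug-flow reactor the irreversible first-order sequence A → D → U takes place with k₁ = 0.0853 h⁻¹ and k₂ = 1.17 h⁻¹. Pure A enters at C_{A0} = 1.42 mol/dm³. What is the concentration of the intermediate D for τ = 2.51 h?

For first-order series with pure A initially, C_D(τ) = k₁C_{A0}/(k₂−k₁)·(e^(−k₁τ) − e^(−k₂τ)).
e^(−k₁τ) = e^(−0.0853×2.51) = e^(−0.2141) = 0.8073; e^(−k₂τ) = e^(−2.937) = 0.05304.
C_D = 0.0853×1.42/(1.17−0.0853) × (0.8073−0.05304) = 0.1117×0.7542 = 0.08422 mol/dm³.

0.0842 mol/dm³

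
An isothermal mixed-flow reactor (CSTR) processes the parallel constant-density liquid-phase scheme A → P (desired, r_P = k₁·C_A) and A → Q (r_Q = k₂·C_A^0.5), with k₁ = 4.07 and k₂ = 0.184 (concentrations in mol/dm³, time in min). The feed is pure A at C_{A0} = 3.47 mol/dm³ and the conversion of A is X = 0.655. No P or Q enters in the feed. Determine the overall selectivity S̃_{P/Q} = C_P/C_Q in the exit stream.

Exit C_A = C_{A0}(1−X) = 3.47×0.345 = 1.197 mol/dm³.
A CSTR operates uniformly at the exit composition, giving r_P = 4.872 and r_Q = 0.2013 (each k·C_A^n at C_A = 1.197).
Overall selectivity = C_P/C_Q = r_Pτ/(r_Qτ) = r_P/r_Q = 24.2.

24.2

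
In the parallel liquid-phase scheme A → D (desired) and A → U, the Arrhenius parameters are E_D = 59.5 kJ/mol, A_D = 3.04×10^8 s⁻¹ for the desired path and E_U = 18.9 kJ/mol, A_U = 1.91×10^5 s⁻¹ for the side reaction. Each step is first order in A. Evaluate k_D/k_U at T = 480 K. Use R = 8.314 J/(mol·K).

0.0607

Since both paths have the same order in A, the concentration cancels and S_{D/U} = k_D/k_U = (A_D/A_U)·exp[(E_U−E_D)/(RT)].
(E_U−E_D)/(RT) = (18.9−59.5)×10³/(8.314×480) = -40600/3991 = -10.17.
k_D/k_U = (3.04×10^8/1.91×10^5)·exp(-10.17) = 1592 × 3.816×10^-5 = 0.0607.
Since E_D > E_U, raising the temperature improves selectivity toward D.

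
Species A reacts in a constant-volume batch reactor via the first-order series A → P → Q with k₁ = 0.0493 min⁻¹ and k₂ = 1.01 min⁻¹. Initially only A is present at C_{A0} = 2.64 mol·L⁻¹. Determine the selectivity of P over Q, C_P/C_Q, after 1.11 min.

Solving the coupled first-order balances gives C_P(t) = [k₁/(k₂−k₁)]·C_{A0}·(e^(−k₁t) − e^(−k₂t)).
e^(−k₁t) = e^(−0.0493×1.11) = e^(−0.05472) = 0.9467; e^(−k₂t) = e^(−1.121) = 0.3259.
C_P = 0.0493×2.64/(1.01−0.0493) × (0.9467−0.3259) = 0.1355×0.6208 = 0.08411 mol·L⁻¹.
C_A = C_{A0}e^(−k₁t) = 2.499 mol·L⁻¹, so C_Q = C_{A0}−C_A−C_P = 0.05648 mol·L⁻¹; C_P/C_Q = 1.49.

1.49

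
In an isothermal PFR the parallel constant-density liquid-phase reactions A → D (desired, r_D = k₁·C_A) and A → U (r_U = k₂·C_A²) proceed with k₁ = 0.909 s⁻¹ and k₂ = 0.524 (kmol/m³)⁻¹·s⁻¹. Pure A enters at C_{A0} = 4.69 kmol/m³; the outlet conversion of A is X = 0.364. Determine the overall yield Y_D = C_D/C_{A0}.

C_A = C_{A0}(1−X) = 2.983 kmol/m³.
Along a PFR/batch, dC_D/dC_A = −r_D/(r_D+r_U) = −k₁/(k₁+k₂·C_A).
Integrating from C_{A0} to C_A: C_D = (0.909/0.524)·ln[(0.909+0.524·4.69)/(0.909+0.524·2.98)] = 1.735·ln(3.367/2.472) = 0.5358 kmol/m³.
Y_D = C_D/C_{A0} = 0.5358/4.69 = 0.114.

0.114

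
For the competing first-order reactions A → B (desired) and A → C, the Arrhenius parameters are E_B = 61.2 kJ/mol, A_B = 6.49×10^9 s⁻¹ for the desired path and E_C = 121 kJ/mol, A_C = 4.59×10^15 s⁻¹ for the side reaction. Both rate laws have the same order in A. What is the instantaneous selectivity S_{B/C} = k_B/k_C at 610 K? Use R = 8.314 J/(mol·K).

0.187

Since both paths have the same order in A, the concentration cancels and S_{B/C} = k_B/k_C = (A_B/A_C)·exp[(E_C−E_B)/(RT)].
(E_C−E_B)/(RT) = (121−61.2)×10³/(8.314×610) = 59800/5072 = 11.79.
k_B/k_C = (6.49×10^9/4.59×10^15)·exp(11.79) = 1.414×10^-6 × 1.321×10^5 = 0.187.
Since E_B < E_C, lowering the temperature improves selectivity toward B.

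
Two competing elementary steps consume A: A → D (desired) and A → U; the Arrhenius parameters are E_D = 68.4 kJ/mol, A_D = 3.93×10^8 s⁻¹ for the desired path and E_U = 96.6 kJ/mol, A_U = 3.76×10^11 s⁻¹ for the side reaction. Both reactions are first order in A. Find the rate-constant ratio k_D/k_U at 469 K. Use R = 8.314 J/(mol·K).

1.45

With equal orders, S_{D/U} = k_D/k_U = (A_D/A_U)·exp[(E_U−E_D)/(RT)].
(E_U−E_D)/(RT) = (96.6−68.4)×10³/(8.314×469) = 28200/3899 = 7.232.
k_D/k_U = (3.93×10^8/3.76×10^11)·exp(7.232) = 0.001045 × 1383 = 1.45.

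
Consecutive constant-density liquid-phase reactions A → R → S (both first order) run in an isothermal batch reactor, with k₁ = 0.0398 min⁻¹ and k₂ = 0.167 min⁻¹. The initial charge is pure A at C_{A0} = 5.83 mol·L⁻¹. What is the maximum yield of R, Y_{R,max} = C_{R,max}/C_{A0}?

0.152

At the optimum, C_{R,max}/C_{A0} = (k₁/k₂)^[k₂/(k₂−k₁)].
= (0.0398/0.167)^(0.167/(0.167−0.0398)) = (0.2383)^(1.313) = 0.1522.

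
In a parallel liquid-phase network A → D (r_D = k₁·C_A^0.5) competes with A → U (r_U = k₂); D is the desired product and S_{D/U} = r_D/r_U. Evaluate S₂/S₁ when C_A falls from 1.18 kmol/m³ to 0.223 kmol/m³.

S_{D/U} = (k₁/k₂)·C_A^0.5, so S₂/S₁ = (C_{A,2}/C_{A,1})^0.5.
= (0.223/1.18)^0.5 = (0.1890)^0.5 = 0.435.
Selectivity toward D falls as C_A falls — high-concentration operation is favoured.

0.435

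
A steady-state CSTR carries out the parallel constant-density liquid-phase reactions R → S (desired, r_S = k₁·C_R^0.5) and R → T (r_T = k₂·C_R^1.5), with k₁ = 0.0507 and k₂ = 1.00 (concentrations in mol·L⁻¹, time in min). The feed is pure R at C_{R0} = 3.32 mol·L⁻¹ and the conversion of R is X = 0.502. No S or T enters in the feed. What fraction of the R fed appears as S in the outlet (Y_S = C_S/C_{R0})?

Exit C_R = C_{R0}(1−X) = 3.32×0.498 = 1.653 mol·L⁻¹.
Rates in a CSTR are evaluated at the outlet concentration: r_S = 0.0507×1.653^0.5 = 0.06519, r_T = 1.00×1.653^1.5 = 2.126.
Fraction of consumed R going to S: r_S/(r_S+r_T) = 0.02975.
C_S = 0.02975·C_{R0}·X = 0.02975×3.32×0.502 = 0.0496 mol·L⁻¹; Y_S = C_S/C_{R0} = 0.0149.

0.0149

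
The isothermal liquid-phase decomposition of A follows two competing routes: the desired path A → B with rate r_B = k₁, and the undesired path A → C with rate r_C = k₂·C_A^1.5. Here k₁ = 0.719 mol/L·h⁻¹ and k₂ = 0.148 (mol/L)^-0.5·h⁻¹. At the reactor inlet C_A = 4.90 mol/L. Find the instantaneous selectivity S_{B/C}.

0.448

S_{B/C} = r_B/r_C = (k₁)/(k₂·C_A^1.5) = (k₁/k₂)·C_A^-1.5.
= (0.719) / (0.148×4.900^1.5) = 0.7190/1.605 = 0.448.
The undesired path is higher order in A, so low C_A (CSTR or dilute feed) favours B.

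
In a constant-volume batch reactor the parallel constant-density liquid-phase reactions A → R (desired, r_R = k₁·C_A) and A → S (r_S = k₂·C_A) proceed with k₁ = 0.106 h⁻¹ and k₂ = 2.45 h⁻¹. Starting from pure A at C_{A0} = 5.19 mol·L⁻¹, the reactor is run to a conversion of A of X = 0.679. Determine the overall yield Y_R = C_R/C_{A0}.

0.0282

C_A = C_{A0}(1−X) = 1.666 mol·L⁻¹.
Both paths are first order in A, so the instantaneous fraction to R is constant: dC_R/d(−C_A) = k₁/(k₁+k₂) = 0.04147.
C_R = 0.04147·(C_{A0}−C_A) = 0.04147×3.524 = 0.146 mol·L⁻¹.
Y_R = C_R/C_{A0} = 0.1461/5.19 = 0.0282.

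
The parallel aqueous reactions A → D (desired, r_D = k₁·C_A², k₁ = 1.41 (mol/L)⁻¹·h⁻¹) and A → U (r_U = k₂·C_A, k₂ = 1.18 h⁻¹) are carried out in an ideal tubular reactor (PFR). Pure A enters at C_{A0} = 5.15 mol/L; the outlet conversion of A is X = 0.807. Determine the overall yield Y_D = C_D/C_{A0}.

0.614

C_A = C_{A0}(1−X) = 0.9939 mol/L.
Along a PFR/batch, dC_U/dC_A = −r_U/(r_D+r_U) = −k₂/(k₂+k₁·C_A).
Integrating from C_{A0} to C_A: C_U = (1.18/1.41)·ln[(1.18+1.41·5.15)/(1.18+1.41·0.994)] = 0.8369·ln(8.441/2.581) = 0.9915 mol/L.
Then C_D = (C_{A0}−C_A) − C_U = 4.156 − 0.9915 = 3.165 mol/L.
Y_D = C_D/C_{A0} = 3.165/5.15 = 0.614.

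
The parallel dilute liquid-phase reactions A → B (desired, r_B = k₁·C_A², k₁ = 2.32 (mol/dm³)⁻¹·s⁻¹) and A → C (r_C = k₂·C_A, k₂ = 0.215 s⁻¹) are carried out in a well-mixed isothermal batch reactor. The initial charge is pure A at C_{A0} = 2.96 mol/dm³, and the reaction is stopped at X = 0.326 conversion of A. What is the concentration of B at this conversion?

0.930 mol/dm³

C_A = C_{A0}(1−X) = 1.995 mol/dm³.
Along a PFR/batch, dC_C/dC_A = −r_C/(r_B+r_C) = −k₂/(k₂+k₁·C_A).
Integrating from C_{A0} to C_A: C_C = (0.215/2.32)·ln[(0.215+2.32·2.96)/(0.215+2.32·2.00)] = 0.09267·ln(7.082/4.843) = 0.03521 mol/dm³.
Then C_B = (C_{A0}−C_A) − C_C = 0.9650 − 0.03521 = 0.9297 mol/dm³.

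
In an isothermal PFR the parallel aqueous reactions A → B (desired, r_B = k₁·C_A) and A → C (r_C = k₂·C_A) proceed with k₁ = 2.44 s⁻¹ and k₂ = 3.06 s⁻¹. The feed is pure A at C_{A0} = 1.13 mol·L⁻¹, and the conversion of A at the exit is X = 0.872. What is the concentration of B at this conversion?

0.437 mol·L⁻¹

C_A = C_{A0}(1−X) = 0.1446 mol·L⁻¹.
Both paths are first order in A, so the instantaneous fraction to B is constant: dC_B/d(−C_A) = k₁/(k₁+k₂) = 0.4436.
C_B = 0.4436·(C_{A0}−C_A) = 0.4436×0.9854 = 0.437 mol·L⁻¹.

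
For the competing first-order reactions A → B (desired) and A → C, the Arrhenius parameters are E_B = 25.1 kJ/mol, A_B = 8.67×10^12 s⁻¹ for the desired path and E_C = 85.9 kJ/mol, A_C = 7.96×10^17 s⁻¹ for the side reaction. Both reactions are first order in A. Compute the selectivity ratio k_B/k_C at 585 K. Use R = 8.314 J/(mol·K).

k_B/k_C = (A_B/A_C)·exp[−(E_B−E_C)/(RT)] = (A_B/A_C)·exp[(E_C−E_B)/(RT)].
(E_C−E_B)/(RT) = (85.9−25.1)×10³/(8.314×585) = 60800/4864 = 12.50.
k_B/k_C = (8.67×10^12/7.96×10^17)·exp(12.50) = 1.089×10^-5 × 2.686×10^5 = 2.93.

2.93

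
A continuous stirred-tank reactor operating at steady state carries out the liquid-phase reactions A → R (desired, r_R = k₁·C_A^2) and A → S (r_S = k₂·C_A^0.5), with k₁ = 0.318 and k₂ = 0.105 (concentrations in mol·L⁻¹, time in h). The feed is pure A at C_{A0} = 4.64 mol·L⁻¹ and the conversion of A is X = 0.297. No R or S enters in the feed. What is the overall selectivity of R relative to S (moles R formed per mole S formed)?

Exit C_A = C_{A0}(1−X) = 4.64×0.703 = 3.262 mol·L⁻¹.
In a CSTR the entire volume is at exit conditions, so r_R = 0.318×3.262^2 = 3.384 and r_S = 0.105×3.262^0.5 = 0.1896.
Overall selectivity = C_R/C_S = r_Rτ/(r_Sτ) = r_R/r_S = 17.8.

17.8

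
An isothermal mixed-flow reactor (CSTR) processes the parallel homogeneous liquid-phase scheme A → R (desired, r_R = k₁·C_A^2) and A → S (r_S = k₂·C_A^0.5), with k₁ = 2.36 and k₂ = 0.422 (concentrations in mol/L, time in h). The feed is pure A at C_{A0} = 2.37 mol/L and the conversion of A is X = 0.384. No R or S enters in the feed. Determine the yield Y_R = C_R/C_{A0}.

Exit C_A = C_{A0}(1−X) = 2.37×0.616 = 1.460 mol/L.
A CSTR operates uniformly at the exit composition, giving r_R = 5.030 and r_S = 0.5099 (each k·C_A^n at C_A = 1.460).
Fraction of consumed A going to R: r_R/(r_R+r_S) = 0.9080.
C_R = 0.9080·C_{A0}·X = 0.9080×2.37×0.384 = 0.826 mol/L; Y_R = C_R/C_{A0} = 0.349.

0.349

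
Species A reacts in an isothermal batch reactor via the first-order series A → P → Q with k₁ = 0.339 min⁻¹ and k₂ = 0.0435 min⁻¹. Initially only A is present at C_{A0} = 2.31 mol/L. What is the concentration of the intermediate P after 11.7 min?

1.54 mol/L

Solving the coupled first-order balances gives C_P(t) = [k₁/(k₂−k₁)]·C_{A0}·(e^(−k₁t) − e^(−k₂t)).
e^(−k₁t) = e^(−0.339×11.7) = e^(−3.966) = 0.01894; e^(−k₂t) = e^(−0.5089) = 0.6011.
C_P = 0.339×2.31/(0.0435−0.339) × (0.01894−0.6011) = (-2.650)×(-0.5822) = 1.543 mol/L.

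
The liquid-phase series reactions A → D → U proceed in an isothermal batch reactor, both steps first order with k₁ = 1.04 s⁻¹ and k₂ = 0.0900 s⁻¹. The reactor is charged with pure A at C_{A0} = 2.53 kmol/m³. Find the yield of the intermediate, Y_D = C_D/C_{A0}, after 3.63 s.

For first-order series with pure A initially, C_D(t) = k₁C_{A0}/(k₂−k₁)·(e^(−k₁t) − e^(−k₂t)).
e^(−k₁t) = e^(−1.04×3.63) = e^(−3.775) = 0.02293; e^(−k₂t) = e^(−0.3267) = 0.7213.
C_D = 1.04×2.53/(0.0900−1.04) × (0.02293−0.7213) = (-2.770)×(-0.6984) = 1.934 kmol/m³.
Y_D = C_D/C_{A0} = 1.934/2.53 = 0.765.

0.765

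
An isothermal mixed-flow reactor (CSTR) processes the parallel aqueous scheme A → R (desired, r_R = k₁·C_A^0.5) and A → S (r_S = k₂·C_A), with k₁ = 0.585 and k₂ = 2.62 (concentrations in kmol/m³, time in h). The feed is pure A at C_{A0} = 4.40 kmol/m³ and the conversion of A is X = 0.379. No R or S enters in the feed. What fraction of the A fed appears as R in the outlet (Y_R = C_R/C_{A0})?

0.0451

Exit C_A = C_{A0}(1−X) = 4.40×0.621 = 2.732 kmol/m³.
Rates in a CSTR are evaluated at the outlet concentration: r_R = 0.585×2.732^0.5 = 0.9670, r_S = 2.62×2.732 = 7.159.
Fraction of consumed A going to R: r_R/(r_R+r_S) = 0.1190.
C_R = 0.1190·C_{A0}·X = 0.1190×4.40×0.379 = 0.198 kmol/m³; Y_R = C_R/C_{A0} = 0.0451.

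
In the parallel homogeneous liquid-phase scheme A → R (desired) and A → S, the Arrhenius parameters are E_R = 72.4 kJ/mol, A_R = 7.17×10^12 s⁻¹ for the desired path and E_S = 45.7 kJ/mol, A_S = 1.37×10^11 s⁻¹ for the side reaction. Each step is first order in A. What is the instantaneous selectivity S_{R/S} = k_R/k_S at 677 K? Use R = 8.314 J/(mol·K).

0.456

With equal orders, S_{R/S} = k_R/k_S = (A_R/A_S)·exp[(E_S−E_R)/(RT)].
(E_S−E_R)/(RT) = (45.7−72.4)×10³/(8.314×677) = -26700/5629 = -4.744.
k_R/k_S = (7.17×10^12/1.37×10^11)·exp(-4.744) = 52.34 × 0.008707 = 0.456.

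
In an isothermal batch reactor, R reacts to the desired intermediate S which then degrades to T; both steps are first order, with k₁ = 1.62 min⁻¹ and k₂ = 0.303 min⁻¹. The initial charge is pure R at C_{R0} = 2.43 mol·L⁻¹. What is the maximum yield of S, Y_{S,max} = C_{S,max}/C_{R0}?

Evaluating C_S at t_opt = ln(k₂/k₁)/(k₂−k₁) gives C_{S,max}/C_{R0} = (k₁/k₂)^[k₂/(k₂−k₁)].
= (1.62/0.303)^(0.303/(0.303−1.62)) = (5.347)^(-0.2301) = 0.6800.

0.680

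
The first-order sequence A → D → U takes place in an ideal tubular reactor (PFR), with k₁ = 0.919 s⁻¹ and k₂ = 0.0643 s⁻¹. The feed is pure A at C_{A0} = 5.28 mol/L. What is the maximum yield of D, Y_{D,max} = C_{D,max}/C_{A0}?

For a first-order series the maximum intermediate yield is C_{D,max}/C_{A0} = (k₁/k₂)^[k₂/(k₂−k₁)].
= (0.919/0.0643)^(0.0643/(0.0643−0.919)) = (14.29)^(-0.07523) = 0.8187.

0.819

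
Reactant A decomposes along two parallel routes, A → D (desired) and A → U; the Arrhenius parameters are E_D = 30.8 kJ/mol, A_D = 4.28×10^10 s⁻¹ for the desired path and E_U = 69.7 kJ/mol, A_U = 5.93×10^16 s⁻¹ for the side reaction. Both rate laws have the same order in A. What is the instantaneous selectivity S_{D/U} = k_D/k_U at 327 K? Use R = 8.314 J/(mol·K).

k_D/k_U = (A_D/A_U)·exp[−(E_D−E_U)/(RT)] = (A_D/A_U)·exp[(E_U−E_D)/(RT)].
(E_U−E_D)/(RT) = (69.7−30.8)×10³/(8.314×327) = 38900/2719 = 14.31.
k_D/k_U = (4.28×10^10/5.93×10^16)·exp(14.31) = 7.218×10^-7 × 1.637×10^6 = 1.18.
Since E_D < E_U, lowering the temperature improves selectivity toward D.

1.18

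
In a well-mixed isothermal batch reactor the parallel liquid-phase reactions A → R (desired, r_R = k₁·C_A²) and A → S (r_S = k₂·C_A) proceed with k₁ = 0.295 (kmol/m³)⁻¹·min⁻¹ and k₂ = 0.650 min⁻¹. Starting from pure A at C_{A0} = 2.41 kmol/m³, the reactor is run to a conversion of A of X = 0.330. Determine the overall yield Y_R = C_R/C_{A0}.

C_A = C_{A0}(1−X) = 1.615 kmol/m³.
Along a PFR/batch, dC_S/dC_A = −r_S/(r_R+r_S) = −k₂/(k₂+k₁·C_A).
Integrating from C_{A0} to C_A: C_S = (0.650/0.295)·ln[(0.650+0.295·2.41)/(0.650+0.295·1.61)] = 2.203·ln(1.361/1.126) = 0.4169 kmol/m³.
Then C_R = (C_{A0}−C_A) − C_S = 0.7953 − 0.4169 = 0.3784 kmol/m³.
Y_R = C_R/C_{A0} = 0.3784/2.41 = 0.157.

0.157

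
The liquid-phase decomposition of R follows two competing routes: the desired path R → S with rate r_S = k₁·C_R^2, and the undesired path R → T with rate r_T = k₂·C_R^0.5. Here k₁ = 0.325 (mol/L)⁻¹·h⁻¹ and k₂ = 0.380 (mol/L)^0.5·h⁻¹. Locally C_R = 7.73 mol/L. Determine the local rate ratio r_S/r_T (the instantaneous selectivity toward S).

18.4

S_{S/T} = r_S/r_T = (k₁·C_R^2)/(k₂·C_R^0.5) = (k₁/k₂)·C_R^1.5.
= (0.325×7.730^2) / (0.380×7.730^0.5) = 19.42/1.057 = 18.4.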